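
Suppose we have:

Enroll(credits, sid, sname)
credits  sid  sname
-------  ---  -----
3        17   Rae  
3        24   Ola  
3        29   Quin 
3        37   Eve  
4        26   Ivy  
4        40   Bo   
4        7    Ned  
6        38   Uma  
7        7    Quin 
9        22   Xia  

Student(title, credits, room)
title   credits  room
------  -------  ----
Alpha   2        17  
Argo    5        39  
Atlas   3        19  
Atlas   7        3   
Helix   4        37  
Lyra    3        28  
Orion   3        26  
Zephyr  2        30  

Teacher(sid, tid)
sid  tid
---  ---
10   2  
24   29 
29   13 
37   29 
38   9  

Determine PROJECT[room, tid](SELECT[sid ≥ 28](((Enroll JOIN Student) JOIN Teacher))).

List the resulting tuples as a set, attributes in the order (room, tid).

Joining Enroll and Student on credits yields {(3, 17, Rae, Atlas, 19), (3, 17, Rae, Lyra, 28), (3, 17, Rae, Orion, 26), (3, 24, Ola, Atlas, 19), (3, 24, Ola, Lyra, 28), (3, 24, Ola, Orion, 26), (3, 29, Quin, Atlas, 19), (3, 29, Quin, Lyra, 28), (3, 29, Quin, Orion, 26), (3, 37, Eve, Atlas, 19), (3, 37, Eve, Lyra, 28), (3, 37, Eve, Orion, 26), (4, 26, Ivy, Helix, 37), (4, 40, Bo, Helix, 37), (4, 7, Ned, Helix, 37), (7, 7, Quin, Atlas, 3)}.
Joining (Enroll JOIN Student) and Teacher on sid yields {(3, 24, Ola, Atlas, 19, 29), (3, 24, Ola, Lyra, 28, 29), (3, 24, Ola, Orion, 26, 29), (3, 29, Quin, Atlas, 19, 13), (3, 29, Quin, Lyra, 28, 13), (3, 29, Quin, Orion, 26, 13), (3, 37, Eve, Atlas, 19, 29), (3, 37, Eve, Lyra, 28, 29), (3, 37, Eve, Orion, 26, 29)}.
σ[sid ≥ 28]: keep tuples satisfying sid ≥ 28 → {(3, 29, Quin, Atlas, 19, 13), (3, 29, Quin, Lyra, 28, 13), (3, 29, Quin, Orion, 26, 13), (3, 37, Eve, Atlas, 19, 29), (3, 37, Eve, Lyra, 28, 29), (3, 37, Eve, Orion, 26, 29)}
π[room, tid]: project onto (room, tid) → {(19, 13), (19, 29), (26, 13), (26, 29), (28, 13), (28, 29)}

{(19, 13), (19, 29), (26, 13), (26, 29), (28, 13), (28, 29)}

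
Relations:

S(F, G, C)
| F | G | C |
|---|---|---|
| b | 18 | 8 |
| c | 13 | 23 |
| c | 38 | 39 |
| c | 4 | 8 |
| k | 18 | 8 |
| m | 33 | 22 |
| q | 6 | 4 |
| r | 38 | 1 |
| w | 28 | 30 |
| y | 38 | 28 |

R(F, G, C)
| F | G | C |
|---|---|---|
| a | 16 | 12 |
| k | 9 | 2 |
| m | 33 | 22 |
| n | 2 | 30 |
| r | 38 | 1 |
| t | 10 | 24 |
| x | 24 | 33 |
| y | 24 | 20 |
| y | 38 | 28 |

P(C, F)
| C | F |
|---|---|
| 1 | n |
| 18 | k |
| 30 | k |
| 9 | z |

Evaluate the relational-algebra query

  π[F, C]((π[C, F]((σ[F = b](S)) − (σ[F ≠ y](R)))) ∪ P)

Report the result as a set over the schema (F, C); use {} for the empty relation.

{(b, 8), (k, 18), (k, 30), (n, 1), (z, 9)}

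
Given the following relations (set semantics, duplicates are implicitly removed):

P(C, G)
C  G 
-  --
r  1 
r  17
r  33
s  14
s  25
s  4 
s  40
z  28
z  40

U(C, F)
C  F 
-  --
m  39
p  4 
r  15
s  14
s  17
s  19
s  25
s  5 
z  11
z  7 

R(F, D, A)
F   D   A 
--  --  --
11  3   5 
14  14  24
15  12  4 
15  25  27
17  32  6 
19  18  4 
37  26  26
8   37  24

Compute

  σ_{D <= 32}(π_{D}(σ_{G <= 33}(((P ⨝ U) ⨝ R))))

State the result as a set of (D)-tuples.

{12, 14, 18, 25, 3, 32}

Natural join on C: {(r, 1, 15), (r, 17, 15), (r, 33, 15), (s, 14, 14), (s, 14, 17), (s, 14, 19), (s, 14, 25), (s, 14, 5), (s, 25, 14), (s, 25, 17), (s, 25, 19), (s, 25, 25), (s, 25, 5), (s, 4, 14), (s, 4, 17), (s, 4, 19), (s, 4, 25), (s, 4, 5), (s, 40, 14), (s, 40, 17), (s, 40, 19), (s, 40, 25), (s, 40, 5), (z, 28, 11), (z, 28, 7), (z, 40, 11), (z, 40, 7)}
Natural join on F: {(r, 1, 15, 12, 4), (r, 1, 15, 25, 27), (r, 17, 15, 12, 4), (r, 17, 15, 25, 27), (r, 33, 15, 12, 4), (r, 33, 15, 25, 27), (s, 14, 14, 14, 24), (s, 14, 17, 32, 6), (s, 14, 19, 18, 4), (s, 25, 14, 14, 24), (s, 25, 17, 32, 6), (s, 25, 19, 18, 4), (s, 4, 14, 14, 24), (s, 4, 17, 32, 6), (s, 4, 19, 18, 4), (s, 40, 14, 14, 24), (s, 40, 17, 32, 6), (s, 40, 19, 18, 4), (z, 28, 11, 3, 5), (z, 40, 11, 3, 5)}
Selection G <= 33: {(r, 1, 15, 12, 4), (r, 1, 15, 25, 27), (r, 17, 15, 12, 4), (r, 17, 15, 25, 27), (r, 33, 15, 12, 4), (r, 33, 15, 25, 27), (s, 14, 14, 14, 24), (s, 14, 17, 32, 6), (s, 14, 19, 18, 4), (s, 25, 14, 14, 24), (s, 25, 17, 32, 6), (s, 25, 19, 18, 4), (s, 4, 14, 14, 24), (s, 4, 17, 32, 6), (s, 4, 19, 18, 4), (z, 28, 11, 3, 5)}
π[D]: project onto (D) (10 duplicate(s) eliminated) → {12, 14, 18, 25, 3, 32}
Selection D <= 32: {12, 14, 18, 25, 3, 32}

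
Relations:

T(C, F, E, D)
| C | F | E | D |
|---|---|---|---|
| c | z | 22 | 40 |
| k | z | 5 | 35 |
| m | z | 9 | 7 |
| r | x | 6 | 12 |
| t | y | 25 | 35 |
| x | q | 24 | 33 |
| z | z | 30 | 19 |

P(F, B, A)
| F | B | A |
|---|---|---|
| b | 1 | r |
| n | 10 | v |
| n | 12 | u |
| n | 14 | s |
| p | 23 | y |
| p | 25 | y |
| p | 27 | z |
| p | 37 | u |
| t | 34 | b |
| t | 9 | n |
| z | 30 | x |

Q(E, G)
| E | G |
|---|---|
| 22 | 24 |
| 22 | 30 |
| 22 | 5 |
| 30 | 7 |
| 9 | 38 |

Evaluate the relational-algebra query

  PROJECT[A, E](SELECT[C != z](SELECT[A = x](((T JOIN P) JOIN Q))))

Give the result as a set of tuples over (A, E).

Natural join on F: {(c, z, 22, 40, 30, x), (k, z, 5, 35, 30, x), (m, z, 9, 7, 30, x), (z, z, 30, 19, 30, x)}
Natural join on E: {(c, z, 22, 40, 30, x, 24), (c, z, 22, 40, 30, x, 30), (c, z, 22, 40, 30, x, 5), (m, z, 9, 7, 30, x, 38), (z, z, 30, 19, 30, x, 7)}
Filtering on A = x leaves {(c, z, 22, 40, 30, x, 24), (c, z, 22, 40, 30, x, 30), (c, z, 22, 40, 30, x, 5), (m, z, 9, 7, 30, x, 38), (z, z, 30, 19, 30, x, 7)}.
Filtering on C != z leaves {(c, z, 22, 40, 30, x, 24), (c, z, 22, 40, 30, x, 30), (c, z, 22, 40, 30, x, 5), (m, z, 9, 7, 30, x, 38)}.
π[A, E]: project onto (A, E) (2 duplicate(s) eliminated) → {(x, 22), (x, 9)}

{(x, 22), (x, 9)}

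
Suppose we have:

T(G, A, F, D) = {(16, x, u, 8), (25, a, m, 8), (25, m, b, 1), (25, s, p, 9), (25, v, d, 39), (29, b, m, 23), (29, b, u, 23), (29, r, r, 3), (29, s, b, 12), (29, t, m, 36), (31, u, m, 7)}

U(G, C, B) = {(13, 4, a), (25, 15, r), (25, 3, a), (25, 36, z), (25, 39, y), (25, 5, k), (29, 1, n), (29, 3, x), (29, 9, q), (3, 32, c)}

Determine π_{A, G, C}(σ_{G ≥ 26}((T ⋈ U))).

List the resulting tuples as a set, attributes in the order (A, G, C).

{(b, 29, 1), (b, 29, 3), (b, 29, 9), (r, 29, 1), (r, 29, 3), (r, 29, 9), (s, 29, 1), (s, 29, 3), (s, 29, 9), (t, 29, 1), (t, 29, 3), (t, 29, 9)}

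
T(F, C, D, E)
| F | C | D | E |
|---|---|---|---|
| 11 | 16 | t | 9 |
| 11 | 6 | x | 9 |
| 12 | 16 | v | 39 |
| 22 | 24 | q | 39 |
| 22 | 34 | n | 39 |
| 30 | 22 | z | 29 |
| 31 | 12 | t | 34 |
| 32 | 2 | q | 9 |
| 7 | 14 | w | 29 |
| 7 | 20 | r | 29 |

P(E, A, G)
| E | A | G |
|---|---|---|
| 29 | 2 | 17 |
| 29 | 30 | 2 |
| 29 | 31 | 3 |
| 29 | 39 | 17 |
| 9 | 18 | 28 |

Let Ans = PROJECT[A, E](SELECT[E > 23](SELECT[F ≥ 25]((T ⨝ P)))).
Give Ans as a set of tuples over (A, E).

{(2, 29), (30, 29), (31, 29), (39, 29)}

T ⋈ P (natural join on E): {(11, 16, t, 9, 18, 28), (11, 6, x, 9, 18, 28), (30, 22, z, 29, 2, 17), (30, 22, z, 29, 30, 2), (30, 22, z, 29, 31, 3), (30, 22, z, 29, 39, 17), (32, 2, q, 9, 18, 28), (7, 14, w, 29, 2, 17), (7, 14, w, 29, 30, 2), (7, 14, w, 29, 31, 3), (7, 14, w, 29, 39, 17), (7, 20, r, 29, 2, 17), (7, 20, r, 29, 30, 2), (7, 20, r, 29, 31, 3), (7, 20, r, 29, 39, 17)}
Filtering on F ≥ 25 leaves {(30, 22, z, 29, 2, 17), (30, 22, z, 29, 30, 2), (30, 22, z, 29, 31, 3), (30, 22, z, 29, 39, 17), (32, 2, q, 9, 18, 28)}.
Filtering on E > 23 leaves {(30, 22, z, 29, 2, 17), (30, 22, z, 29, 30, 2), (30, 22, z, 29, 31, 3), (30, 22, z, 29, 39, 17)}.
Projecting to A, E: {(2, 29), (30, 29), (31, 29), (39, 29)}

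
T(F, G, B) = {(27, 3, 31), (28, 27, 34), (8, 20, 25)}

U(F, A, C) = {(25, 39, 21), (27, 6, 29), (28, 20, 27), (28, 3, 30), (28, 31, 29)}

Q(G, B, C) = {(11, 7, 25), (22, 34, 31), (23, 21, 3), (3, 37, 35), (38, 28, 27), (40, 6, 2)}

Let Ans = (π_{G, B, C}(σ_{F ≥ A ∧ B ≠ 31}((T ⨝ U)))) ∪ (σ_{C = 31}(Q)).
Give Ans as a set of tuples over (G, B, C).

{(22, 34, 31), (27, 34, 27), (27, 34, 30)}

Joining T and U on F yields {(27, 3, 31, 6, 29), (28, 27, 34, 20, 27), (28, 27, 34, 3, 30), (28, 27, 34, 31, 29)}.
σ[F ≥ A ∧ B ≠ 31]: keep tuples satisfying F ≥ A ∧ B ≠ 31 → {(28, 27, 34, 20, 27), (28, 27, 34, 3, 30)}
π_{G, B, C} gives {(27, 34, 27), (27, 34, 30)}.
σ[C = 31]: keep tuples satisfying C = 31 → {(22, 34, 31)}
Set union of the two operands is {(22, 34, 31), (27, 34, 27), (27, 34, 30)}.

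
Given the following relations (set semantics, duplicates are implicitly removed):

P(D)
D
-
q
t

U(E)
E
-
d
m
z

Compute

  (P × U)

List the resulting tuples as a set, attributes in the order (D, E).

{(q, d), (q, m), (q, z), (t, d), (t, m), (t, z)}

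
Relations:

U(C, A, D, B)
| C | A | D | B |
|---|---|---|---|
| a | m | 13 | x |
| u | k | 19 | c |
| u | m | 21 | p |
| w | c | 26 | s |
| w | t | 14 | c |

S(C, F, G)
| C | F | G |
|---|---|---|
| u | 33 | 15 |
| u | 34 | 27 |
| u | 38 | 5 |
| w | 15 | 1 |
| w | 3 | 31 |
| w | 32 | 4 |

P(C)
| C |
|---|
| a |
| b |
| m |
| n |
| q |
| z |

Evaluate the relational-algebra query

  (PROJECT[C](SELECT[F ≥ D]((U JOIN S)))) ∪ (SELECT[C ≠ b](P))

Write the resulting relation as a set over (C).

U ⋈ S (natural join on C): {(u, k, 19, c, 33, 15), (u, k, 19, c, 34, 27), (u, k, 19, c, 38, 5), (u, m, 21, p, 33, 15), (u, m, 21, p, 34, 27), (u, m, 21, p, 38, 5), (w, c, 26, s, 15, 1), (w, c, 26, s, 3, 31), (w, c, 26, s, 32, 4), (w, t, 14, c, 15, 1), (w, t, 14, c, 3, 31), (w, t, 14, c, 32, 4)}
Filtering on F ≥ D leaves {(u, k, 19, c, 33, 15), (u, k, 19, c, 34, 27), (u, k, 19, c, 38, 5), (u, m, 21, p, 33, 15), (u, m, 21, p, 34, 27), (u, m, 21, p, 38, 5), (w, c, 26, s, 32, 4), (w, t, 14, c, 15, 1), (w, t, 14, c, 32, 4)}.
π_{C} gives {u, w} (7 duplicate(s) eliminated).
Filtering on C ≠ b leaves {a, m, n, q, z}.
Union: {u, w} with {a, m, n, q, z} → {a, m, n, q, u, w, z}

{a, m, n, q, u, w, z}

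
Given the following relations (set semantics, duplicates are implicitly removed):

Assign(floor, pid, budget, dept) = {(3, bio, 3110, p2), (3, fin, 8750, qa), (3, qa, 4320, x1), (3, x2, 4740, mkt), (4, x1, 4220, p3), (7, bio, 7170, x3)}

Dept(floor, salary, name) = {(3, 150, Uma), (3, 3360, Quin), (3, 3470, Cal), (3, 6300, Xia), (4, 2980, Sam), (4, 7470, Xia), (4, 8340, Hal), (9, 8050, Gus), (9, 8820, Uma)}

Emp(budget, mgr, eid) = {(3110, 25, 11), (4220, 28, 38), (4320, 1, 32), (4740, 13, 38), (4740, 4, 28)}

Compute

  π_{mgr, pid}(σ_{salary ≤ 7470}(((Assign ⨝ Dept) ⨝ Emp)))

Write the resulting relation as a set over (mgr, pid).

Assign ⋈ Dept (natural join on floor): {(3, bio, 3110, p2, 150, Uma), (3, bio, 3110, p2, 3360, Quin), (3, bio, 3110, p2, 3470, Cal), (3, bio, 3110, p2, 6300, Xia), (3, fin, 8750, qa, 150, Uma), (3, fin, 8750, qa, 3360, Quin), (3, fin, 8750, qa, 3470, Cal), (3, fin, 8750, qa, 6300, Xia), (3, qa, 4320, x1, 150, Uma), (3, qa, 4320, x1, 3360, Quin), (3, qa, 4320, x1, 3470, Cal), (3, qa, 4320, x1, 6300, Xia), (3, x2, 4740, mkt, 150, Uma), (3, x2, 4740, mkt, 3360, Quin), (3, x2, 4740, mkt, 3470, Cal), (3, x2, 4740, mkt, 6300, Xia), (4, x1, 4220, p3, 2980, Sam), (4, x1, 4220, p3, 7470, Xia), (4, x1, 4220, p3, 8340, Hal)}
(Assign ⨝ Dept) ⋈ Emp (natural join on budget): {(3, bio, 3110, p2, 150, Uma, 25, 11), (3, bio, 3110, p2, 3360, Quin, 25, 11), (3, bio, 3110, p2, 3470, Cal, 25, 11), (3, bio, 3110, p2, 6300, Xia, 25, 11), (3, qa, 4320, x1, 150, Uma, 1, 32), (3, qa, 4320, x1, 3360, Quin, 1, 32), (3, qa, 4320, x1, 3470, Cal, 1, 32), (3, qa, 4320, x1, 6300, Xia, 1, 32), (3, x2, 4740, mkt, 150, Uma, 13, 38), (3, x2, 4740, mkt, 150, Uma, 4, 28), (3, x2, 4740, mkt, 3360, Quin, 13, 38), (3, x2, 4740, mkt, 3360, Quin, 4, 28), (3, x2, 4740, mkt, 3470, Cal, 13, 38), (3, x2, 4740, mkt, 3470, Cal, 4, 28), (3, x2, 4740, mkt, 6300, Xia, 13, 38), (3, x2, 4740, mkt, 6300, Xia, 4, 28), (4, x1, 4220, p3, 2980, Sam, 28, 38), (4, x1, 4220, p3, 7470, Xia, 28, 38), (4, x1, 4220, p3, 8340, Hal, 28, 38)}
Selection salary ≤ 7470: {(3, bio, 3110, p2, 150, Uma, 25, 11), (3, bio, 3110, p2, 3360, Quin, 25, 11), (3, bio, 3110, p2, 3470, Cal, 25, 11), (3, bio, 3110, p2, 6300, Xia, 25, 11), (3, qa, 4320, x1, 150, Uma, 1, 32), (3, qa, 4320, x1, 3360, Quin, 1, 32), (3, qa, 4320, x1, 3470, Cal, 1, 32), (3, qa, 4320, x1, 6300, Xia, 1, 32), (3, x2, 4740, mkt, 150, Uma, 13, 38), (3, x2, 4740, mkt, 150, Uma, 4, 28), (3, x2, 4740, mkt, 3360, Quin, 13, 38), (3, x2, 4740, mkt, 3360, Quin, 4, 28), (3, x2, 4740, mkt, 3470, Cal, 13, 38), (3, x2, 4740, mkt, 3470, Cal, 4, 28), (3, x2, 4740, mkt, 6300, Xia, 13, 38), (3, x2, 4740, mkt, 6300, Xia, 4, 28), (4, x1, 4220, p3, 2980, Sam, 28, 38), (4, x1, 4220, p3, 7470, Xia, 28, 38)}
Keep only column(s) mgr, pid (13 duplicate(s) eliminated): {(1, qa), (13, x2), (25, bio), (28, x1), (4, x2)}

{(1, qa), (13, x2), (25, bio), (28, x1), (4, x2)}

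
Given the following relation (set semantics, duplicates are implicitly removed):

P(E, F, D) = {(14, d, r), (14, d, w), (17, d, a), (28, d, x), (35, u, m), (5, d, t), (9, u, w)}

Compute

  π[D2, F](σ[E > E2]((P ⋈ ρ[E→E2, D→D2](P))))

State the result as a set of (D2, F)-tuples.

ρ[E→E2, D→D2]: schema becomes (E2, F, D2); tuples unchanged.
Natural join on F: {(14, d, r, 14, r), (14, d, r, 14, w), (14, d, r, 17, a), (14, d, r, 28, x), (14, d, r, 5, t), (14, d, w, 14, r), (14, d, w, 14, w), (14, d, w, 17, a), (14, d, w, 28, x), (14, d, w, 5, t), (17, d, a, 14, r), (17, d, a, 14, w), (17, d, a, 17, a), (17, d, a, 28, x), (17, d, a, 5, t), (28, d, x, 14, r), (28, d, x, 14, w), (28, d, x, 17, a), (28, d, x, 28, x), (28, d, x, 5, t), (35, u, m, 35, m), (35, u, m, 9, w), (5, d, t, 14, r), (5, d, t, 14, w), (5, d, t, 17, a), (5, d, t, 28, x), (5, d, t, 5, t), (9, u, w, 35, m), (9, u, w, 9, w)}
Apply σ_{E > E2}; surviving tuples: {(14, d, r, 5, t), (14, d, w, 5, t), (17, d, a, 14, r), (17, d, a, 14, w), (17, d, a, 5, t), (28, d, x, 14, r), (28, d, x, 14, w), (28, d, x, 17, a), (28, d, x, 5, t), (35, u, m, 9, w)}
Projecting to D2, F (5 duplicate(s) eliminated): {(a, d), (r, d), (t, d), (w, d), (w, u)}

{(a, d), (r, d), (t, d), (w, d), (w, u)}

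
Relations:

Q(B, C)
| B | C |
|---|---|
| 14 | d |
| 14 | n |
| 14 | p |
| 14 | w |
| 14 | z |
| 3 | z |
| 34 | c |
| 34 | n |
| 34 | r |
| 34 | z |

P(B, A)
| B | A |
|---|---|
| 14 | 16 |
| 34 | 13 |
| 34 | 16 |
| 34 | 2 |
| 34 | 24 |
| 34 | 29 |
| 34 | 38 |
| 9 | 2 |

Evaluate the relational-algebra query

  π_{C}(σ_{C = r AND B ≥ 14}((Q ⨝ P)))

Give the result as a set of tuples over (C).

{r}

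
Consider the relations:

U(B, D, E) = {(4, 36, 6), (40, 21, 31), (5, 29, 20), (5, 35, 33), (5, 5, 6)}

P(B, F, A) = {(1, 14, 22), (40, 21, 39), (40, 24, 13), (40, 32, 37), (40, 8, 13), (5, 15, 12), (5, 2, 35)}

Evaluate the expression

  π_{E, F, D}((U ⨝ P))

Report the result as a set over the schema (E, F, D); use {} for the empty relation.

Natural join on B: {(40, 21, 31, 21, 39), (40, 21, 31, 24, 13), (40, 21, 31, 32, 37), (40, 21, 31, 8, 13), (5, 29, 20, 15, 12), (5, 29, 20, 2, 35), (5, 35, 33, 15, 12), (5, 35, 33, 2, 35), (5, 5, 6, 15, 12), (5, 5, 6, 2, 35)}
Keep only column(s) E, F, D: {(20, 15, 29), (20, 2, 29), (31, 21, 21), (31, 24, 21), (31, 32, 21), (31, 8, 21), (33, 15, 35), (33, 2, 35), (6, 15, 5), (6, 2, 5)}

{(20, 15, 29), (20, 2, 29), (31, 21, 21), (31, 24, 21), (31, 32, 21), (31, 8, 21), (33, 15, 35), (33, 2, 35), (6, 15, 5), (6, 2, 5)}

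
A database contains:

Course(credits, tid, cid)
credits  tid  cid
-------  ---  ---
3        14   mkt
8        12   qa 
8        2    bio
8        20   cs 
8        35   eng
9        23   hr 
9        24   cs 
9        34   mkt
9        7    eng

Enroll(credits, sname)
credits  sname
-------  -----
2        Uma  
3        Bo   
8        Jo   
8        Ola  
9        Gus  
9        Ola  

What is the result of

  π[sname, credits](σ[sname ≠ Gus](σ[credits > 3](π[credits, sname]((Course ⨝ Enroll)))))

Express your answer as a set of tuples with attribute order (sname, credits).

{(Jo, 8), (Ola, 8), (Ola, 9)}

Course ⋈ Enroll (natural join on credits): {(3, 14, mkt, Bo), (8, 12, qa, Jo), (8, 12, qa, Ola), (8, 2, bio, Jo), (8, 2, bio, Ola), (8, 20, cs, Jo), (8, 20, cs, Ola), (8, 35, eng, Jo), (8, 35, eng, Ola), (9, 23, hr, Gus), (9, 23, hr, Ola), (9, 24, cs, Gus), (9, 24, cs, Ola), (9, 34, mkt, Gus), (9, 34, mkt, Ola), (9, 7, eng, Gus), (9, 7, eng, Ola)}
Keep only column(s) credits, sname (12 duplicate(s) eliminated): {(3, Bo), (8, Jo), (8, Ola), (9, Gus), (9, Ola)}
σ[credits > 3]: keep tuples satisfying credits > 3 → {(8, Jo), (8, Ola), (9, Gus), (9, Ola)}
σ[sname ≠ Gus]: keep tuples satisfying sname ≠ Gus → {(8, Jo), (8, Ola), (9, Ola)}
Keep only column(s) sname, credits: {(Jo, 8), (Ola, 8), (Ola, 9)}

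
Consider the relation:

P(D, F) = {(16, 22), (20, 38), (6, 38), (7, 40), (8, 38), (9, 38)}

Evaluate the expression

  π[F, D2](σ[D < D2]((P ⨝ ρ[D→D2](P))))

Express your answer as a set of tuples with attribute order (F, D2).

ρ[D→D2]: schema becomes (D2, F); tuples unchanged.
P ⋈ ρ[D→D2](P) (natural join on F): {(16, 22, 16), (20, 38, 20), (20, 38, 6), (20, 38, 8), (20, 38, 9), (6, 38, 20), (6, 38, 6), (6, 38, 8), (6, 38, 9), (7, 40, 7), (8, 38, 20), (8, 38, 6), (8, 38, 8), (8, 38, 9), (9, 38, 20), (9, 38, 6), (9, 38, 8), (9, 38, 9)}
σ[D < D2]: keep tuples satisfying D < D2 → {(6, 38, 20), (6, 38, 8), (6, 38, 9), (8, 38, 20), (8, 38, 9), (9, 38, 20)}
Projecting to F, D2 (3 duplicate(s) eliminated): {(38, 20), (38, 8), (38, 9)}

{(38, 20), (38, 8), (38, 9)}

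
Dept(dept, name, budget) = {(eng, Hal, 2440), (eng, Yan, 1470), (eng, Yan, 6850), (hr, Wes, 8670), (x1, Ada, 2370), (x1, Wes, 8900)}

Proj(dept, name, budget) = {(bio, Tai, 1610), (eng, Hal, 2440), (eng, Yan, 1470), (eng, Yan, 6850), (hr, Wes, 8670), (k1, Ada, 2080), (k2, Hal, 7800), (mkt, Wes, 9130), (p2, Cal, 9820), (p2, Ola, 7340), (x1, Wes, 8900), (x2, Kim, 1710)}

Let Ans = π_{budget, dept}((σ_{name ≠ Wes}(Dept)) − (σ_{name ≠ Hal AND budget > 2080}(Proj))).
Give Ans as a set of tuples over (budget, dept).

Selection name ≠ Wes: {(eng, Hal, 2440), (eng, Yan, 1470), (eng, Yan, 6850), (x1, Ada, 2370)}
Selection name ≠ Hal AND budget > 2080: {(eng, Yan, 6850), (hr, Wes, 8670), (mkt, Wes, 9130), (p2, Cal, 9820), (p2, Ola, 7340), (x1, Wes, 8900)}
Difference: {(eng, Hal, 2440), (eng, Yan, 1470), (eng, Yan, 6850), (x1, Ada, 2370)} with {(eng, Yan, 6850), (hr, Wes, 8670), (mkt, Wes, 9130), (p2, Cal, 9820), (p2, Ola, 7340), (x1, Wes, 8900)} → {(eng, Hal, 2440), (eng, Yan, 1470), (x1, Ada, 2370)}
Projecting to budget, dept: {(1470, eng), (2370, x1), (2440, eng)}

{(1470, eng), (2370, x1), (2440, eng)}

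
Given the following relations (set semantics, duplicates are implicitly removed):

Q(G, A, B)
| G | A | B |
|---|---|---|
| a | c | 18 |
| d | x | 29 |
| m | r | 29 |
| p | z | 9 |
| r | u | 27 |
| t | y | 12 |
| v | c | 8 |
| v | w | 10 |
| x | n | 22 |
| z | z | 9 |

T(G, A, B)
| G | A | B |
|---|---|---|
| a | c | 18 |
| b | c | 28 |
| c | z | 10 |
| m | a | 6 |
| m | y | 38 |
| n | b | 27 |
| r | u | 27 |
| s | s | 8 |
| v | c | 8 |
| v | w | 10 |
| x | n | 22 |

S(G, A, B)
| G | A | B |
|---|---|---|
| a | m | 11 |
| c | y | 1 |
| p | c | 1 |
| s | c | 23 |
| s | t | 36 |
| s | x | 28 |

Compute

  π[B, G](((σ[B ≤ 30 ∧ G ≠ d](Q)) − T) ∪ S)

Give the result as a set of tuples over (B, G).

{(1, c), (1, p), (11, a), (12, t), (23, s), (28, s), (29, m), (36, s), (9, p), (9, z)}

Apply σ_{B ≤ 30 ∧ G ≠ d}; surviving tuples: {(a, c, 18), (m, r, 29), (p, z, 9), (r, u, 27), (t, y, 12), (v, c, 8), (v, w, 10), (x, n, 22), (z, z, 9)}
Difference: {(a, c, 18), (m, r, 29), (p, z, 9), (r, u, 27), (t, y, 12), (v, c, 8), (v, w, 10), (x, n, 22), (z, z, 9)} with {(a, c, 18), (b, c, 28), (c, z, 10), (m, a, 6), (m, y, 38), (n, b, 27), (r, u, 27), (s, s, 8), (v, c, 8), (v, w, 10), (x, n, 22)} → {(m, r, 29), (p, z, 9), (t, y, 12), (z, z, 9)}
Union: {(m, r, 29), (p, z, 9), (t, y, 12), (z, z, 9)} with {(a, m, 11), (c, y, 1), (p, c, 1), (s, c, 23), (s, t, 36), (s, x, 28)} → {(a, m, 11), (c, y, 1), (m, r, 29), (p, c, 1), (p, z, 9), (s, c, 23), (s, t, 36), (s, x, 28), (t, y, 12), (z, z, 9)}
Projecting to B, G: {(1, c), (1, p), (11, a), (12, t), (23, s), (28, s), (29, m), (36, s), (9, p), (9, z)}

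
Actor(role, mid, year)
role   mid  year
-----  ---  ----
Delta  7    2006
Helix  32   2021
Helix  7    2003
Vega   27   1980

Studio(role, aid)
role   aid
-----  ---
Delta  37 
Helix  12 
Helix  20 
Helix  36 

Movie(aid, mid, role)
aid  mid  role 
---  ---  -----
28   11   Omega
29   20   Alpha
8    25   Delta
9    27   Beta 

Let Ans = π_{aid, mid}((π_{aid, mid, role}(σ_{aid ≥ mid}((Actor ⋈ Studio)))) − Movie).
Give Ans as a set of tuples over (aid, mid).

Actor ⋈ Studio (natural join on role): {(Delta, 7, 2006, 37), (Helix, 32, 2021, 12), (Helix, 32, 2021, 20), (Helix, 32, 2021, 36), (Helix, 7, 2003, 12), (Helix, 7, 2003, 20), (Helix, 7, 2003, 36)}
Selection aid ≥ mid: {(Delta, 7, 2006, 37), (Helix, 32, 2021, 36), (Helix, 7, 2003, 12), (Helix, 7, 2003, 20), (Helix, 7, 2003, 36)}
Projecting to aid, mid, role: {(12, 7, Helix), (20, 7, Helix), (36, 32, Helix), (36, 7, Helix), (37, 7, Delta)}
Taking the difference: {(12, 7, Helix), (20, 7, Helix), (36, 32, Helix), (36, 7, Helix), (37, 7, Delta)}
Projecting to aid, mid: {(12, 7), (20, 7), (36, 32), (36, 7), (37, 7)}

{(12, 7), (20, 7), (36, 32), (36, 7), (37, 7)}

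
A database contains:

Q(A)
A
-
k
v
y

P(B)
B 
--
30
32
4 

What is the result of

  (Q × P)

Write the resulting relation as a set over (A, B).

{(k, 30), (k, 32), (k, 4), (v, 30), (v, 32), (v, 4), (y, 30), (y, 32), (y, 4)}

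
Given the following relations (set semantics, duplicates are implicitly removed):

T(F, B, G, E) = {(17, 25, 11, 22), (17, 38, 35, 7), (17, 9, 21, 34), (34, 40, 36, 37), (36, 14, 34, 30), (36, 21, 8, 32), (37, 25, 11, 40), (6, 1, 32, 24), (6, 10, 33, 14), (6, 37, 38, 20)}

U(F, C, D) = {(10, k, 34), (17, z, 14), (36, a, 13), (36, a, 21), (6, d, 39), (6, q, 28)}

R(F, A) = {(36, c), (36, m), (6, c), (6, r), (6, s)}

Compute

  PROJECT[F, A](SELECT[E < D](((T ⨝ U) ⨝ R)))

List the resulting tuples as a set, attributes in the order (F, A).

Natural join on F: {(17, 25, 11, 22, z, 14), (17, 38, 35, 7, z, 14), (17, 9, 21, 34, z, 14), (36, 14, 34, 30, a, 13), (36, 14, 34, 30, a, 21), (36, 21, 8, 32, a, 13), (36, 21, 8, 32, a, 21), (6, 1, 32, 24, d, 39), (6, 1, 32, 24, q, 28), (6, 10, 33, 14, d, 39), (6, 10, 33, 14, q, 28), (6, 37, 38, 20, d, 39), (6, 37, 38, 20, q, 28)}
Natural join on F: {(36, 14, 34, 30, a, 13, c), (36, 14, 34, 30, a, 13, m), (36, 14, 34, 30, a, 21, c), (36, 14, 34, 30, a, 21, m), (36, 21, 8, 32, a, 13, c), (36, 21, 8, 32, a, 13, m), (36, 21, 8, 32, a, 21, c), (36, 21, 8, 32, a, 21, m), (6, 1, 32, 24, d, 39, c), (6, 1, 32, 24, d, 39, r), (6, 1, 32, 24, d, 39, s), (6, 1, 32, 24, q, 28, c), (6, 1, 32, 24, q, 28, r), (6, 1, 32, 24, q, 28, s), (6, 10, 33, 14, d, 39, c), (6, 10, 33, 14, d, 39, r), (6, 10, 33, 14, d, 39, s), (6, 10, 33, 14, q, 28, c), (6, 10, 33, 14, q, 28, r), (6, 10, 33, 14, q, 28, s), (6, 37, 38, 20, d, 39, c), (6, 37, 38, 20, d, 39, r), (6, 37, 38, 20, d, 39, s), (6, 37, 38, 20, q, 28, c), (6, 37, 38, 20, q, 28, r), (6, 37, 38, 20, q, 28, s)}
Filtering on E < D leaves {(6, 1, 32, 24, d, 39, c), (6, 1, 32, 24, d, 39, r), (6, 1, 32, 24, d, 39, s), (6, 1, 32, 24, q, 28, c), (6, 1, 32, 24, q, 28, r), (6, 1, 32, 24, q, 28, s), (6, 10, 33, 14, d, 39, c), (6, 10, 33, 14, d, 39, r), (6, 10, 33, 14, d, 39, s), (6, 10, 33, 14, q, 28, c), (6, 10, 33, 14, q, 28, r), (6, 10, 33, 14, q, 28, s), (6, 37, 38, 20, d, 39, c), (6, 37, 38, 20, d, 39, r), (6, 37, 38, 20, d, 39, s), (6, 37, 38, 20, q, 28, c), (6, 37, 38, 20, q, 28, r), (6, 37, 38, 20, q, 28, s)}.
Projecting to F, A (15 duplicate(s) eliminated): {(6, c), (6, r), (6, s)}

{(6, c), (6, r), (6, s)}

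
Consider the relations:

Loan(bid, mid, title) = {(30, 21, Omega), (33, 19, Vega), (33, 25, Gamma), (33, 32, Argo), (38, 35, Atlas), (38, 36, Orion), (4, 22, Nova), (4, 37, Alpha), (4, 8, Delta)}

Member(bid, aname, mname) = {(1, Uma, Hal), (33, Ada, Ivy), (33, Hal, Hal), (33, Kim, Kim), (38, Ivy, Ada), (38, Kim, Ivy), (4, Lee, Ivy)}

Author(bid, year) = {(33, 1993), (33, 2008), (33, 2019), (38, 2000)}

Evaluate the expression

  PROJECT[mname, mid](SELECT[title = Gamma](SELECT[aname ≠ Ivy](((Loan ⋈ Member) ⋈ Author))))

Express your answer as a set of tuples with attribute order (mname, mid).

{(Hal, 25), (Ivy, 25), (Kim, 25)}

Natural join on bid: {(33, 19, Vega, Ada, Ivy), (33, 19, Vega, Hal, Hal), (33, 19, Vega, Kim, Kim), (33, 25, Gamma, Ada, Ivy), (33, 25, Gamma, Hal, Hal), (33, 25, Gamma, Kim, Kim), (33, 32, Argo, Ada, Ivy), (33, 32, Argo, Hal, Hal), (33, 32, Argo, Kim, Kim), (38, 35, Atlas, Ivy, Ada), (38, 35, Atlas, Kim, Ivy), (38, 36, Orion, Ivy, Ada), (38, 36, Orion, Kim, Ivy), (4, 22, Nova, Lee, Ivy), (4, 37, Alpha, Lee, Ivy), (4, 8, Delta, Lee, Ivy)}
Natural join on bid: {(33, 19, Vega, Ada, Ivy, 1993), (33, 19, Vega, Ada, Ivy, 2008), (33, 19, Vega, Ada, Ivy, 2019), (33, 19, Vega, Hal, Hal, 1993), (33, 19, Vega, Hal, Hal, 2008), (33, 19, Vega, Hal, Hal, 2019), (33, 19, Vega, Kim, Kim, 1993), (33, 19, Vega, Kim, Kim, 2008), (33, 19, Vega, Kim, Kim, 2019), (33, 25, Gamma, Ada, Ivy, 1993), (33, 25, Gamma, Ada, Ivy, 2008), (33, 25, Gamma, Ada, Ivy, 2019), (33, 25, Gamma, Hal, Hal, 1993), (33, 25, Gamma, Hal, Hal, 2008), (33, 25, Gamma, Hal, Hal, 2019), (33, 25, Gamma, Kim, Kim, 1993), (33, 25, Gamma, Kim, Kim, 2008), (33, 25, Gamma, Kim, Kim, 2019), (33, 32, Argo, Ada, Ivy, 1993), (33, 32, Argo, Ada, Ivy, 2008), (33, 32, Argo, Ada, Ivy, 2019), (33, 32, Argo, Hal, Hal, 1993), (33, 32, Argo, Hal, Hal, 2008), (33, 32, Argo, Hal, Hal, 2019), (33, 32, Argo, Kim, Kim, 1993), (33, 32, Argo, Kim, Kim, 2008), (33, 32, Argo, Kim, Kim, 2019), (38, 35, Atlas, Ivy, Ada, 2000), (38, 35, Atlas, Kim, Ivy, 2000), (38, 36, Orion, Ivy, Ada, 2000), (38, 36, Orion, Kim, Ivy, 2000)}
σ[aname ≠ Ivy]: keep tuples satisfying aname ≠ Ivy → {(33, 19, Vega, Ada, Ivy, 1993), (33, 19, Vega, Ada, Ivy, 2008), (33, 19, Vega, Ada, Ivy, 2019), (33, 19, Vega, Hal, Hal, 1993), (33, 19, Vega, Hal, Hal, 2008), (33, 19, Vega, Hal, Hal, 2019), (33, 19, Vega, Kim, Kim, 1993), (33, 19, Vega, Kim, Kim, 2008), (33, 19, Vega, Kim, Kim, 2019), (33, 25, Gamma, Ada, Ivy, 1993), (33, 25, Gamma, Ada, Ivy, 2008), (33, 25, Gamma, Ada, Ivy, 2019), (33, 25, Gamma, Hal, Hal, 1993), (33, 25, Gamma, Hal, Hal, 2008), (33, 25, Gamma, Hal, Hal, 2019), (33, 25, Gamma, Kim, Kim, 1993), (33, 25, Gamma, Kim, Kim, 2008), (33, 25, Gamma, Kim, Kim, 2019), (33, 32, Argo, Ada, Ivy, 1993), (33, 32, Argo, Ada, Ivy, 2008), (33, 32, Argo, Ada, Ivy, 2019), (33, 32, Argo, Hal, Hal, 1993), (33, 32, Argo, Hal, Hal, 2008), (33, 32, Argo, Hal, Hal, 2019), (33, 32, Argo, Kim, Kim, 1993), (33, 32, Argo, Kim, Kim, 2008), (33, 32, Argo, Kim, Kim, 2019), (38, 35, Atlas, Kim, Ivy, 2000), (38, 36, Orion, Kim, Ivy, 2000)}
σ[title = Gamma]: keep tuples satisfying title = Gamma → {(33, 25, Gamma, Ada, Ivy, 1993), (33, 25, Gamma, Ada, Ivy, 2008), (33, 25, Gamma, Ada, Ivy, 2019), (33, 25, Gamma, Hal, Hal, 1993), (33, 25, Gamma, Hal, Hal, 2008), (33, 25, Gamma, Hal, Hal, 2019), (33, 25, Gamma, Kim, Kim, 1993), (33, 25, Gamma, Kim, Kim, 2008), (33, 25, Gamma, Kim, Kim, 2019)}
Projecting to mname, mid (6 duplicate(s) eliminated): {(Hal, 25), (Ivy, 25), (Kim, 25)}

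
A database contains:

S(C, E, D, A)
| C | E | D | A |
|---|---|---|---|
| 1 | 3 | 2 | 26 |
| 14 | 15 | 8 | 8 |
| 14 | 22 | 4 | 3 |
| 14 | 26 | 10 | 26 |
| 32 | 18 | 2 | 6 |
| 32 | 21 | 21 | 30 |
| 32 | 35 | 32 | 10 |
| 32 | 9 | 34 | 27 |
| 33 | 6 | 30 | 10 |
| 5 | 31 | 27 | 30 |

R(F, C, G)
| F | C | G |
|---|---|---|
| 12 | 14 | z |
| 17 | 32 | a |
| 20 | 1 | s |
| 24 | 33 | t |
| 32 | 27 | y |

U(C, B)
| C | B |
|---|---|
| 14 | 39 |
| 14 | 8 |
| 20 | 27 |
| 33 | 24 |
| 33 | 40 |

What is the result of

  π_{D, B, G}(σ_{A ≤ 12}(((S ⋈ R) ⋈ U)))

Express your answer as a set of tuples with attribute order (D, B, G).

{(30, 24, t), (30, 40, t), (4, 39, z), (4, 8, z), (8, 39, z), (8, 8, z)}

Joining S and R on C yields {(1, 3, 2, 26, 20, s), (14, 15, 8, 8, 12, z), (14, 22, 4, 3, 12, z), (14, 26, 10, 26, 12, z), (32, 18, 2, 6, 17, a), (32, 21, 21, 30, 17, a), (32, 35, 32, 10, 17, a), (32, 9, 34, 27, 17, a), (33, 6, 30, 10, 24, t)}.
Joining (S ⋈ R) and U on C yields {(14, 15, 8, 8, 12, z, 39), (14, 15, 8, 8, 12, z, 8), (14, 22, 4, 3, 12, z, 39), (14, 22, 4, 3, 12, z, 8), (14, 26, 10, 26, 12, z, 39), (14, 26, 10, 26, 12, z, 8), (33, 6, 30, 10, 24, t, 24), (33, 6, 30, 10, 24, t, 40)}.
σ[A ≤ 12]: keep tuples satisfying A ≤ 12 → {(14, 15, 8, 8, 12, z, 39), (14, 15, 8, 8, 12, z, 8), (14, 22, 4, 3, 12, z, 39), (14, 22, 4, 3, 12, z, 8), (33, 6, 30, 10, 24, t, 24), (33, 6, 30, 10, 24, t, 40)}
π_{D, B, G} gives {(30, 24, t), (30, 40, t), (4, 39, z), (4, 8, z), (8, 39, z), (8, 8, z)}.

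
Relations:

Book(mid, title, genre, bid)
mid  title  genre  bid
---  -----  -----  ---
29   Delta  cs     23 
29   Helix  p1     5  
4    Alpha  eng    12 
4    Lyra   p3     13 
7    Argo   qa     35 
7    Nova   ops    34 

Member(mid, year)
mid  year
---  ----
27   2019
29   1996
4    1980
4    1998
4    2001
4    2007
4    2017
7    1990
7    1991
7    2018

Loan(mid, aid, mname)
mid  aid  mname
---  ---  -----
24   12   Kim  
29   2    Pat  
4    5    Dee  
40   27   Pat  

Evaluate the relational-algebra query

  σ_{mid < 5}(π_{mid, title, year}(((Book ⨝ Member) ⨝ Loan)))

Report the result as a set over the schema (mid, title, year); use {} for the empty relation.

Natural join on mid: {(29, Delta, cs, 23, 1996), (29, Helix, p1, 5, 1996), (4, Alpha, eng, 12, 1980), (4, Alpha, eng, 12, 1998), (4, Alpha, eng, 12, 2001), (4, Alpha, eng, 12, 2007), (4, Alpha, eng, 12, 2017), (4, Lyra, p3, 13, 1980), (4, Lyra, p3, 13, 1998), (4, Lyra, p3, 13, 2001), (4, Lyra, p3, 13, 2007), (4, Lyra, p3, 13, 2017), (7, Argo, qa, 35, 1990), (7, Argo, qa, 35, 1991), (7, Argo, qa, 35, 2018), (7, Nova, ops, 34, 1990), (7, Nova, ops, 34, 1991), (7, Nova, ops, 34, 2018)}
Natural join on mid: {(29, Delta, cs, 23, 1996, 2, Pat), (29, Helix, p1, 5, 1996, 2, Pat), (4, Alpha, eng, 12, 1980, 5, Dee), (4, Alpha, eng, 12, 1998, 5, Dee), (4, Alpha, eng, 12, 2001, 5, Dee), (4, Alpha, eng, 12, 2007, 5, Dee), (4, Alpha, eng, 12, 2017, 5, Dee), (4, Lyra, p3, 13, 1980, 5, Dee), (4, Lyra, p3, 13, 1998, 5, Dee), (4, Lyra, p3, 13, 2001, 5, Dee), (4, Lyra, p3, 13, 2007, 5, Dee), (4, Lyra, p3, 13, 2017, 5, Dee)}
π_{mid, title, year} gives {(29, Delta, 1996), (29, Helix, 1996), (4, Alpha, 1980), (4, Alpha, 1998), (4, Alpha, 2001), (4, Alpha, 2007), (4, Alpha, 2017), (4, Lyra, 1980), (4, Lyra, 1998), (4, Lyra, 2001), (4, Lyra, 2007), (4, Lyra, 2017)}.
σ[mid < 5]: keep tuples satisfying mid < 5 → {(4, Alpha, 1980), (4, Alpha, 1998), (4, Alpha, 2001), (4, Alpha, 2007), (4, Alpha, 2017), (4, Lyra, 1980), (4, Lyra, 1998), (4, Lyra, 2001), (4, Lyra, 2007), (4, Lyra, 2017)}

{(4, Alpha, 1980), (4, Alpha, 1998), (4, Alpha, 2001), (4, Alpha, 2007), (4, Alpha, 2017), (4, Lyra, 1980), (4, Lyra, 1998), (4, Lyra, 2001), (4, Lyra, 2007), (4, Lyra, 2017)}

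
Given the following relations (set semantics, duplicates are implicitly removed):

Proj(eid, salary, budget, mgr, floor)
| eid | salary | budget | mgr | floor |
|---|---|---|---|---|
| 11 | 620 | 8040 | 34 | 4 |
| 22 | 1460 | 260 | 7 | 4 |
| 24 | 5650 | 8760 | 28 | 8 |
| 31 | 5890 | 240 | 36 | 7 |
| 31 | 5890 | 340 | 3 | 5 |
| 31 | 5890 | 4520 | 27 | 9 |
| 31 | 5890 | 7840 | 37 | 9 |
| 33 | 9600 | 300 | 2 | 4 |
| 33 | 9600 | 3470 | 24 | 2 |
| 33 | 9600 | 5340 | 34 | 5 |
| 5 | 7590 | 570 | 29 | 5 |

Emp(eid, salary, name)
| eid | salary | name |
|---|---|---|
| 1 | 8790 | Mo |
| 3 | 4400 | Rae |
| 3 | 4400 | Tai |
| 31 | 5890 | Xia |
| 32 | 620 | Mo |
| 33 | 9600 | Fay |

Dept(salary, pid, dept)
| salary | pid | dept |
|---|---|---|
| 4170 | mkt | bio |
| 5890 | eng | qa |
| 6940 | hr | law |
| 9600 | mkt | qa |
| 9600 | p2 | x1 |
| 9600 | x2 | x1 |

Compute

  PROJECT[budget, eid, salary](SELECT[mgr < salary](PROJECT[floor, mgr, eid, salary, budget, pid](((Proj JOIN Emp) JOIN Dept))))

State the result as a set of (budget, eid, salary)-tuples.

{(240, 31, 5890), (300, 33, 9600), (340, 31, 5890), (3470, 33, 9600), (4520, 31, 5890), (5340, 33, 9600), (7840, 31, 5890)}

Natural join on eid, salary: {(31, 5890, 240, 36, 7, Xia), (31, 5890, 340, 3, 5, Xia), (31, 5890, 4520, 27, 9, Xia), (31, 5890, 7840, 37, 9, Xia), (33, 9600, 300, 2, 4, Fay), (33, 9600, 3470, 24, 2, Fay), (33, 9600, 5340, 34, 5, Fay)}
Natural join on salary: {(31, 5890, 240, 36, 7, Xia, eng, qa), (31, 5890, 340, 3, 5, Xia, eng, qa), (31, 5890, 4520, 27, 9, Xia, eng, qa), (31, 5890, 7840, 37, 9, Xia, eng, qa), (33, 9600, 300, 2, 4, Fay, mkt, qa), (33, 9600, 300, 2, 4, Fay, p2, x1), (33, 9600, 300, 2, 4, Fay, x2, x1), (33, 9600, 3470, 24, 2, Fay, mkt, qa), (33, 9600, 3470, 24, 2, Fay, p2, x1), (33, 9600, 3470, 24, 2, Fay, x2, x1), (33, 9600, 5340, 34, 5, Fay, mkt, qa), (33, 9600, 5340, 34, 5, Fay, p2, x1), (33, 9600, 5340, 34, 5, Fay, x2, x1)}
π[floor, mgr, eid, salary, budget, pid]: project onto (floor, mgr, eid, salary, budget, pid) → {(2, 24, 33, 9600, 3470, mkt), (2, 24, 33, 9600, 3470, p2), (2, 24, 33, 9600, 3470, x2), (4, 2, 33, 9600, 300, mkt), (4, 2, 33, 9600, 300, p2), (4, 2, 33, 9600, 300, x2), (5, 3, 31, 5890, 340, eng), (5, 34, 33, 9600, 5340, mkt), (5, 34, 33, 9600, 5340, p2), (5, 34, 33, 9600, 5340, x2), (7, 36, 31, 5890, 240, eng), (9, 27, 31, 5890, 4520, eng), (9, 37, 31, 5890, 7840, eng)}
Apply σ_{mgr < salary}; surviving tuples: {(2, 24, 33, 9600, 3470, mkt), (2, 24, 33, 9600, 3470, p2), (2, 24, 33, 9600, 3470, x2), (4, 2, 33, 9600, 300, mkt), (4, 2, 33, 9600, 300, p2), (4, 2, 33, 9600, 300, x2), (5, 3, 31, 5890, 340, eng), (5, 34, 33, 9600, 5340, mkt), (5, 34, 33, 9600, 5340, p2), (5, 34, 33, 9600, 5340, x2), (7, 36, 31, 5890, 240, eng), (9, 27, 31, 5890, 4520, eng), (9, 37, 31, 5890, 7840, eng)}
π[budget, eid, salary]: project onto (budget, eid, salary) (6 duplicate(s) eliminated) → {(240, 31, 5890), (300, 33, 9600), (340, 31, 5890), (3470, 33, 9600), (4520, 31, 5890), (5340, 33, 9600), (7840, 31, 5890)}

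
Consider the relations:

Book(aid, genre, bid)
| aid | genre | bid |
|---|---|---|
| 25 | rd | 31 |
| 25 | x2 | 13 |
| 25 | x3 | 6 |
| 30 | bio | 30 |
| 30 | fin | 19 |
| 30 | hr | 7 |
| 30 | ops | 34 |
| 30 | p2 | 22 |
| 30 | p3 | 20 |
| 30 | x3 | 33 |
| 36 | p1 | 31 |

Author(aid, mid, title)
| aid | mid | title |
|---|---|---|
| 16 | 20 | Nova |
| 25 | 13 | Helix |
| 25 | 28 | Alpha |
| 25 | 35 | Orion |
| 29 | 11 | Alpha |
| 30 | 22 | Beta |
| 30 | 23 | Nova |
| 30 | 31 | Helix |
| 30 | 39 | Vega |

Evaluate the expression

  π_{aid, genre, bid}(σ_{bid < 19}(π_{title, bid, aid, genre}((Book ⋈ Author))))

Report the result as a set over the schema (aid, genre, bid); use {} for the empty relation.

{(25, x2, 13), (25, x3, 6), (30, hr, 7)}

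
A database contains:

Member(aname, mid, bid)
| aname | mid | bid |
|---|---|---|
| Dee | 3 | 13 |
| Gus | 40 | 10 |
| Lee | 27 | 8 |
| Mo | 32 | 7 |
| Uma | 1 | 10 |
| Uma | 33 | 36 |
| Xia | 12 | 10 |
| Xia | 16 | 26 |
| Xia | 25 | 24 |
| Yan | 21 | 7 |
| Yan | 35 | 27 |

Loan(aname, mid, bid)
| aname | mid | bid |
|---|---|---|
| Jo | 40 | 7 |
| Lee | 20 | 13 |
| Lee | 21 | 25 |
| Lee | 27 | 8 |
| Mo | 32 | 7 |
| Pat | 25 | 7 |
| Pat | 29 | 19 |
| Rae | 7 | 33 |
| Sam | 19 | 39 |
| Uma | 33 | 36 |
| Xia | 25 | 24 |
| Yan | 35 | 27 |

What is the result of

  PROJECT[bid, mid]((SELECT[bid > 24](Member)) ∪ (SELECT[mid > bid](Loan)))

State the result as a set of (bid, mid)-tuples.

{(13, 20), (19, 29), (24, 25), (26, 16), (27, 35), (36, 33), (7, 25), (7, 32), (7, 40), (8, 27)}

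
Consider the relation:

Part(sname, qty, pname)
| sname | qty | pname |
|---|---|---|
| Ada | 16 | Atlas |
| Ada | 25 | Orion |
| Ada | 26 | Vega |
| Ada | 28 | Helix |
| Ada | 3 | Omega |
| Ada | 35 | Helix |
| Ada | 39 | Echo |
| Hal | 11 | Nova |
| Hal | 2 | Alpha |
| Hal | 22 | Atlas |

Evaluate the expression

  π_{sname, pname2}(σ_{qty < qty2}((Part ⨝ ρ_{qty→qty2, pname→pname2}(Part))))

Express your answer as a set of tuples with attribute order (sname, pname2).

{(Ada, Atlas), (Ada, Echo), (Ada, Helix), (Ada, Orion), (Ada, Vega), (Hal, Atlas), (Hal, Nova)}

ρ[qty→qty2, pname→pname2]: schema becomes (sname, qty2, pname2); tuples unchanged.
Natural join on sname: {(Ada, 16, Atlas, 16, Atlas), (Ada, 16, Atlas, 25, Orion), (Ada, 16, Atlas, 26, Vega), (Ada, 16, Atlas, 28, Helix), (Ada, 16, Atlas, 3, Omega), (Ada, 16, Atlas, 35, Helix), (Ada, 16, Atlas, 39, Echo), (Ada, 25, Orion, 16, Atlas), (Ada, 25, Orion, 25, Orion), (Ada, 25, Orion, 26, Vega), (Ada, 25, Orion, 28, Helix), (Ada, 25, Orion, 3, Omega), (Ada, 25, Orion, 35, Helix), (Ada, 25, Orion, 39, Echo), (Ada, 26, Vega, 16, Atlas), (Ada, 26, Vega, 25, Orion), (Ada, 26, Vega, 26, Vega), (Ada, 26, Vega, 28, Helix), (Ada, 26, Vega, 3, Omega), (Ada, 26, Vega, 35, Helix), (Ada, 26, Vega, 39, Echo), (Ada, 28, Helix, 16, Atlas), (Ada, 28, Helix, 25, Orion), (Ada, 28, Helix, 26, Vega), (Ada, 28, Helix, 28, Helix), (Ada, 28, Helix, 3, Omega), (Ada, 28, Helix, 35, Helix), (Ada, 28, Helix, 39, Echo), (Ada, 3, Omega, 16, Atlas), (Ada, 3, Omega, 25, Orion), (Ada, 3, Omega, 26, Vega), (Ada, 3, Omega, 28, Helix), (Ada, 3, Omega, 3, Omega), (Ada, 3, Omega, 35, Helix), (Ada, 3, Omega, 39, Echo), (Ada, 35, Helix, 16, Atlas), (Ada, 35, Helix, 25, Orion), (Ada, 35, Helix, 26, Vega), (Ada, 35, Helix, 28, Helix), (Ada, 35, Helix, 3, Omega), (Ada, 35, Helix, 35, Helix), (Ada, 35, Helix, 39, Echo), (Ada, 39, Echo, 16, Atlas), (Ada, 39, Echo, 25, Orion), (Ada, 39, Echo, 26, Vega), (Ada, 39, Echo, 28, Helix), (Ada, 39, Echo, 3, Omega), (Ada, 39, Echo, 35, Helix), (Ada, 39, Echo, 39, Echo), (Hal, 11, Nova, 11, Nova), (Hal, 11, Nova, 2, Alpha), (Hal, 11, Nova, 22, Atlas), (Hal, 2, Alpha, 11, Nova), (Hal, 2, Alpha, 2, Alpha), (Hal, 2, Alpha, 22, Atlas), (Hal, 22, Atlas, 11, Nova), (Hal, 22, Atlas, 2, Alpha), (Hal, 22, Atlas, 22, Atlas)}
Selection qty < qty2: {(Ada, 16, Atlas, 25, Orion), (Ada, 16, Atlas, 26, Vega), (Ada, 16, Atlas, 28, Helix), (Ada, 16, Atlas, 35, Helix), (Ada, 16, Atlas, 39, Echo), (Ada, 25, Orion, 26, Vega), (Ada, 25, Orion, 28, Helix), (Ada, 25, Orion, 35, Helix), (Ada, 25, Orion, 39, Echo), (Ada, 26, Vega, 28, Helix), (Ada, 26, Vega, 35, Helix), (Ada, 26, Vega, 39, Echo), (Ada, 28, Helix, 35, Helix), (Ada, 28, Helix, 39, Echo), (Ada, 3, Omega, 16, Atlas), (Ada, 3, Omega, 25, Orion), (Ada, 3, Omega, 26, Vega), (Ada, 3, Omega, 28, Helix), (Ada, 3, Omega, 35, Helix), (Ada, 3, Omega, 39, Echo), (Ada, 35, Helix, 39, Echo), (Hal, 11, Nova, 22, Atlas), (Hal, 2, Alpha, 11, Nova), (Hal, 2, Alpha, 22, Atlas)}
π[sname, pname2]: project onto (sname, pname2) (17 duplicate(s) eliminated) → {(Ada, Atlas), (Ada, Echo), (Ada, Helix), (Ada, Orion), (Ada, Vega), (Hal, Atlas), (Hal, Nova)}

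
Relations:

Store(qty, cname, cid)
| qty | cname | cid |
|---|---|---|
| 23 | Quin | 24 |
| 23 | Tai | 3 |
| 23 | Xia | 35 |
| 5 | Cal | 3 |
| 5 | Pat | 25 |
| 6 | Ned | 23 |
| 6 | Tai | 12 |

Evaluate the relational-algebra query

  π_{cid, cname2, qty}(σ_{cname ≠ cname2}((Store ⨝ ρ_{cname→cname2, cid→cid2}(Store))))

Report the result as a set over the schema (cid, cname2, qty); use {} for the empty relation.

{(12, Ned, 6), (23, Tai, 6), (24, Tai, 23), (24, Xia, 23), (25, Cal, 5), (3, Pat, 5), (3, Quin, 23), (3, Xia, 23), (35, Quin, 23), (35, Tai, 23)}

ρ[cname→cname2, cid→cid2]: schema becomes (qty, cname2, cid2); tuples unchanged.
Joining Store and ρ_{cname→cname2, cid→cid2}(Store) on qty yields {(23, Quin, 24, Quin, 24), (23, Quin, 24, Tai, 3), (23, Quin, 24, Xia, 35), (23, Tai, 3, Quin, 24), (23, Tai, 3, Tai, 3), (23, Tai, 3, Xia, 35), (23, Xia, 35, Quin, 24), (23, Xia, 35, Tai, 3), (23, Xia, 35, Xia, 35), (5, Cal, 3, Cal, 3), (5, Cal, 3, Pat, 25), (5, Pat, 25, Cal, 3), (5, Pat, 25, Pat, 25), (6, Ned, 23, Ned, 23), (6, Ned, 23, Tai, 12), (6, Tai, 12, Ned, 23), (6, Tai, 12, Tai, 12)}.
Apply σ_{cname ≠ cname2}; surviving tuples: {(23, Quin, 24, Tai, 3), (23, Quin, 24, Xia, 35), (23, Tai, 3, Quin, 24), (23, Tai, 3, Xia, 35), (23, Xia, 35, Quin, 24), (23, Xia, 35, Tai, 3), (5, Cal, 3, Pat, 25), (5, Pat, 25, Cal, 3), (6, Ned, 23, Tai, 12), (6, Tai, 12, Ned, 23)}
Keep only column(s) cid, cname2, qty: {(12, Ned, 6), (23, Tai, 6), (24, Tai, 23), (24, Xia, 23), (25, Cal, 5), (3, Pat, 5), (3, Quin, 23), (3, Xia, 23), (35, Quin, 23), (35, Tai, 23)}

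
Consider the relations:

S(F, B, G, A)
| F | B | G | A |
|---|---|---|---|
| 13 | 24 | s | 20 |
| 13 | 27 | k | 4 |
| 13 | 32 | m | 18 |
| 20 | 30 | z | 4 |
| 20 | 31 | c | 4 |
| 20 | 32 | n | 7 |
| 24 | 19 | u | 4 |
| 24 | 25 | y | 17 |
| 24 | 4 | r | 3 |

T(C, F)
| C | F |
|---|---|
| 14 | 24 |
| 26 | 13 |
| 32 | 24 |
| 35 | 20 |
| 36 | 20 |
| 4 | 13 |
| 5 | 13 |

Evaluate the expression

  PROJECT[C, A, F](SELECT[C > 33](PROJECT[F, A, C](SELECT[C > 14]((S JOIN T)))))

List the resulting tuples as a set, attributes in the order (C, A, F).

{(35, 4, 20), (35, 7, 20), (36, 4, 20), (36, 7, 20)}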